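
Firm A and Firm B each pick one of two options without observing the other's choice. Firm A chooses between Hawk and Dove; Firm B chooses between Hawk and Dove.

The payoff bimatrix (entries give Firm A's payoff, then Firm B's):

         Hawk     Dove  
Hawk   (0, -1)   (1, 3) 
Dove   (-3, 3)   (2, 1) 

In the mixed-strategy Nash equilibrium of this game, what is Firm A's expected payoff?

First find q, the probability Firm B plays Hawk, from Firm A's indifference between Hawk and Dove: (1−q) = −3q + 2(1−q), giving q = 1/4.
Since Firm A is indifferent in equilibrium, Firm A's expected payoff equals the payoff from either row against (1/4, 3/4). Using Hawk: (3/4) = 3/4.

3/4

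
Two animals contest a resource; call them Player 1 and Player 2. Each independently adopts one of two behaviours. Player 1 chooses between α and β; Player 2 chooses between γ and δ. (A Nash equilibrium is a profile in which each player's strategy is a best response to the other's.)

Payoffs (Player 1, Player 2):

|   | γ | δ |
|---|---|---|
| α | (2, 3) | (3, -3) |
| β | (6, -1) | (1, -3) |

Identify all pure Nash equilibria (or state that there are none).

(α, γ): Player 1 prefers β (6 > 2) — not an equilibrium.
(α, δ): Player 2 prefers γ (3 > -3) — not an equilibrium.
(β, γ): Player 1 gets 6 ≥ 2 from α, and Player 2 gets -1 ≥ -3 from δ — Nash equilibrium.
(β, δ): Player 1 prefers α (3 > 1); Player 2 prefers γ (-1 > -3) — not an equilibrium.

(β, γ)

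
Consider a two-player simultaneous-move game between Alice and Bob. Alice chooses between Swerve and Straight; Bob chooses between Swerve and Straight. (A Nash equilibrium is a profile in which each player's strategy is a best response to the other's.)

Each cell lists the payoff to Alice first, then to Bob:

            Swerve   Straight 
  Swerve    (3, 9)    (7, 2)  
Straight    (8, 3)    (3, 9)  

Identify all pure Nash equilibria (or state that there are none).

(Swerve, Swerve): Alice prefers Straight (8 > 3) — not an equilibrium.
(Swerve, Straight): Bob prefers Swerve (9 > 2) — not an equilibrium.
(Straight, Swerve): Bob prefers Straight (9 > 3) — not an equilibrium.
(Straight, Straight): Alice prefers Swerve (7 > 3) — not an equilibrium.

none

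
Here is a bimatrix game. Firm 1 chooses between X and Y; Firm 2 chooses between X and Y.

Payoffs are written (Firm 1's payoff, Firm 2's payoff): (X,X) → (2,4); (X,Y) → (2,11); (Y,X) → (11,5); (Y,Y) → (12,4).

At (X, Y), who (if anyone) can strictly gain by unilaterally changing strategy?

Firm 1

Firm 1 at (X, Y) earns 2; deviating to Y yields 12 — a strict improvement.
Firm 2 earns 11; deviating to X yields 4 — not better.
Only Firm 1 has a strictly profitable deviation.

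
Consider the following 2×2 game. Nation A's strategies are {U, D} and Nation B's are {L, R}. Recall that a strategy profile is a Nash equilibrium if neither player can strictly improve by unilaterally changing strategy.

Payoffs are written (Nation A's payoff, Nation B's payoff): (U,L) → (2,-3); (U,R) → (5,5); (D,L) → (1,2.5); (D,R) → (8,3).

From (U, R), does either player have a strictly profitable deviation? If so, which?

Nation A at (U, R) earns 5; deviating to D yields 8 — a strict improvement.
Nation B earns 5; deviating to L yields -3 — not better.
Only Nation A has a strictly profitable deviation.

Nation A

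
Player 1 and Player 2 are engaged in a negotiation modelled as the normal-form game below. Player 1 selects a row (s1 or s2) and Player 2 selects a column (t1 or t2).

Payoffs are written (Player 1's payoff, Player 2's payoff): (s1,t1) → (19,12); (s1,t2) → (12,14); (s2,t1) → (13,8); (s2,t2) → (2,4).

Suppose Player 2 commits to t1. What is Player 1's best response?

Against t1, Player 1 earns 19 from s1 and 13 from s2.
So s1 is the best response.

s1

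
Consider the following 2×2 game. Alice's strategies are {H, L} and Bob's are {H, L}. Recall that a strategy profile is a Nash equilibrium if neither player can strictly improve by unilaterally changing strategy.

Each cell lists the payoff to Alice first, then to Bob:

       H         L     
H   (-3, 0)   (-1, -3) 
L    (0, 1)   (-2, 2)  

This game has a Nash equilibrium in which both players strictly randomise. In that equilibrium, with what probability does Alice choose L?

Let p be the probability that Alice plays H. In a completely mixed equilibrium, Bob must be indifferent between H and L.
Bob's expected payoff from H is (1−p); from L it is −3p + 2(1−p).
Setting these equal: −p + 1 = −5p + 2, so p = 1/4.
Therefore Alice plays L with probability 1 − 1/4 = 3/4.

3/4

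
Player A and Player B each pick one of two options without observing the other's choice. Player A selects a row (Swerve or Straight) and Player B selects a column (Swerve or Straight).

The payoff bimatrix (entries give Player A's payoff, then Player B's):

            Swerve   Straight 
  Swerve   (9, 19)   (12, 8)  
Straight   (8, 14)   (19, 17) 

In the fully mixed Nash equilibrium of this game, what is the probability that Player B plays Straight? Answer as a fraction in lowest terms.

Let c be the probability that Player B plays Swerve. In a completely mixed equilibrium, Player A must be indifferent between Swerve and Straight.
Player A's expected payoff from Swerve is 9c + 12(1−c); from Straight it is 8c + 19(1−c).
Setting these equal: −3c + 12 = −11c + 19, so c = 7/8.
Therefore Player B plays Straight with probability 1 − 7/8 = 1/8.

1/8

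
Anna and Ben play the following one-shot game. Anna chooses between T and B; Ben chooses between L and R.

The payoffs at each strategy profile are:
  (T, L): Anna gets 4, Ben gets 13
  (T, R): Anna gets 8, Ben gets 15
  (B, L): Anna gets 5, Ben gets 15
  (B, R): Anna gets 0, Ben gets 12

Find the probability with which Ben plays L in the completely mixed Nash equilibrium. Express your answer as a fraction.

8/9

Let q be the probability that Ben plays L. In a completely mixed equilibrium, Anna must be indifferent between T and B.
Anna's expected payoff from T is 4q + 8(1−q); from B it is 5q.
Setting these equal: −4q + 8 = 5q, so q = 8/9.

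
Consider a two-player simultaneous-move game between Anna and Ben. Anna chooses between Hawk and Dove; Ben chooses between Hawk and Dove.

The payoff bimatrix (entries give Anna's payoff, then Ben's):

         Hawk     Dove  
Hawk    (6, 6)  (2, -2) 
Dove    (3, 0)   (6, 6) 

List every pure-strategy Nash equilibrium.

(Hawk, Hawk): Anna gets 6 ≥ 3 from Dove, and Ben gets 6 ≥ -2 from Dove — Nash equilibrium.
(Hawk, Dove): Anna prefers Dove (6 > 2); Ben prefers Hawk (6 > -2) — not an equilibrium.
(Dove, Hawk): Anna prefers Hawk (6 > 3); Ben prefers Dove (6 > 0) — not an equilibrium.
(Dove, Dove): Anna gets 6 ≥ 2 from Hawk, and Ben gets 6 ≥ 0 from Hawk — Nash equilibrium.

(Hawk, Hawk) and (Dove, Dove)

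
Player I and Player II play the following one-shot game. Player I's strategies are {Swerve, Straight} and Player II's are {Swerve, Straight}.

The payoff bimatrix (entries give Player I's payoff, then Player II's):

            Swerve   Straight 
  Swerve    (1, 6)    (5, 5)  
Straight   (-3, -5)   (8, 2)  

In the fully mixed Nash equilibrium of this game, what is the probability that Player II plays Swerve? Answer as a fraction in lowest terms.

3/7

Let y be the probability that Player II plays Swerve. In a completely mixed equilibrium, Player I must be indifferent between Swerve and Straight.
Player I's expected payoff from Swerve is y + 5(1−y); from Straight it is −3y + 8(1−y).
Setting these equal: −4y + 5 = −11y + 8, so y = 3/7.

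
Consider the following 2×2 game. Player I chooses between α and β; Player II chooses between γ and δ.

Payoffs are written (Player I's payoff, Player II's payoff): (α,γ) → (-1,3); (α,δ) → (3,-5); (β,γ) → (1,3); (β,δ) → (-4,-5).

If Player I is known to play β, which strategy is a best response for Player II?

γ

Against β, Player II earns 3 from γ and -5 from δ.
So γ is the best response.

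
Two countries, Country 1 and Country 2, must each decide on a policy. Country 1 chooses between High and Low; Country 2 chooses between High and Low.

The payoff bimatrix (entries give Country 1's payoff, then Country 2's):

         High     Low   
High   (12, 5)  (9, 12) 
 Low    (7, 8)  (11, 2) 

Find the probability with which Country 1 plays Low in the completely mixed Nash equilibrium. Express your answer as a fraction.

7/13

Let r be the probability that Country 1 plays High. In a completely mixed equilibrium, Country 2 must be indifferent between High and Low.
Country 2's expected payoff from High is 5r + 8(1−r); from Low it is 12r + 2(1−r).
Setting these equal: −3r + 8 = 10r + 2, so r = 6/13.
Therefore Country 1 plays Low with probability 1 − 6/13 = 7/13.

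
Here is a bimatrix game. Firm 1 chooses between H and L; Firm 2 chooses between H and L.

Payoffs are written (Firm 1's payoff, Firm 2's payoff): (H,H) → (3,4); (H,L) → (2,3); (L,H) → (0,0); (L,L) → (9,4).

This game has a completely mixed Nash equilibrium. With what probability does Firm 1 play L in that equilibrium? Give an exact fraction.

1/5

Let r be the probability that Firm 1 plays H. In a completely mixed equilibrium, Firm 2 must be indifferent between H and L.
Firm 2's expected payoff from H is 4r; from L it is 3r + 4(1−r).
Setting these equal: 4r = −r + 4, so r = 4/5.
Therefore Firm 1 plays L with probability 1 − 4/5 = 1/5.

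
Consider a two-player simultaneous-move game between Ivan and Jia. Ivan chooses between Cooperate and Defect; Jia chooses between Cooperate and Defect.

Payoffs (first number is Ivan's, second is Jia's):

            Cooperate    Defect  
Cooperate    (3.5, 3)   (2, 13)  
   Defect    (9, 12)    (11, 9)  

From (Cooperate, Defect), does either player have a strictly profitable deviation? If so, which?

Ivan

Ivan at (Cooperate, Defect) earns 2; deviating to Defect yields 11 — a strict improvement.
Jia earns 13; deviating to Cooperate yields 3 — not better.
Only Ivan has a strictly profitable deviation.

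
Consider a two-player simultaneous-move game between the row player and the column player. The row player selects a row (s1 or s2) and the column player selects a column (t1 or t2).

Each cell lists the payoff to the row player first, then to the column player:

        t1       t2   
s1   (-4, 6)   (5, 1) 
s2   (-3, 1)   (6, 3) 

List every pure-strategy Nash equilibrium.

(s1, t1): the row player prefers s2 (-3 > -4) — not an equilibrium.
(s1, t2): the row player prefers s2 (6 > 5); the column player prefers t1 (6 > 1) — not an equilibrium.
(s2, t1): the column player prefers t2 (3 > 1) — not an equilibrium.
(s2, t2): the row player gets 6 ≥ 5 from s1, and the column player gets 3 ≥ 1 from t1 — Nash equilibrium.

(s2, t2)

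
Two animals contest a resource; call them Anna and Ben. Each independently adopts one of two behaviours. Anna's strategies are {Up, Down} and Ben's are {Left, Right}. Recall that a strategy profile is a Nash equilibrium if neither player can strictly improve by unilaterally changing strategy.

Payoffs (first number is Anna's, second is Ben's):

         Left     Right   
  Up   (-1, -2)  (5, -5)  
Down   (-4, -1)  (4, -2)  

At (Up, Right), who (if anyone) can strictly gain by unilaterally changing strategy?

Ben

Anna at (Up, Right) earns 5; deviating to Down yields 4 — not better.
Ben earns -5; deviating to Left yields -2 — a strict improvement.
Only Ben has a strictly profitable deviation.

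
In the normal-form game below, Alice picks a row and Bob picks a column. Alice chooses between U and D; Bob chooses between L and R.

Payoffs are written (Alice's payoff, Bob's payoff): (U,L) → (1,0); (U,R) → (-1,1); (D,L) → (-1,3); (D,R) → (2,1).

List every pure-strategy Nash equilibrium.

none

(U, L): Bob prefers R (1 > 0) — not an equilibrium.
(U, R): Alice prefers D (2 > -1) — not an equilibrium.
(D, L): Alice prefers U (1 > -1) — not an equilibrium.
(D, R): Bob prefers L (3 > 1) — not an equilibrium.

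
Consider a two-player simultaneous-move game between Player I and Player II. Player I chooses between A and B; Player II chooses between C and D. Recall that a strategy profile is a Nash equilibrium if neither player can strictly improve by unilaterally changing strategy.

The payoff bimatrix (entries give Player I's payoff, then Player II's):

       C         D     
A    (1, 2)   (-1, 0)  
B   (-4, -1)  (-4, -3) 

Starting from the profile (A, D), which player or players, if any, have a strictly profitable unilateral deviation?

Player I at (A, D) earns -1; deviating to B yields -4 — not better.
Player II earns 0; deviating to C yields 2 — a strict improvement.
Only Player II has a strictly profitable deviation.

Player II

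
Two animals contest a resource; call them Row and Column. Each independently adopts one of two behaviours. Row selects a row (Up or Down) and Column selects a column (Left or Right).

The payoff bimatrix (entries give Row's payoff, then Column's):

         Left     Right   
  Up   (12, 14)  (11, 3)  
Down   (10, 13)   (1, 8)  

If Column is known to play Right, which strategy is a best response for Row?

Up

Against Right, Row earns 11 from Up and 1 from Down.
So Up is the best response.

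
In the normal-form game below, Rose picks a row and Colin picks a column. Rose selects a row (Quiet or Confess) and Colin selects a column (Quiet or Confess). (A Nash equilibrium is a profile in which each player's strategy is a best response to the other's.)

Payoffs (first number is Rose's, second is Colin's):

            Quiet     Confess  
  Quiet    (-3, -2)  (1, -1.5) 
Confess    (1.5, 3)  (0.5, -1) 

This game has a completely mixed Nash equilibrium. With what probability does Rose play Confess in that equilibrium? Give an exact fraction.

Let p be the probability that Rose plays Quiet. In a completely mixed equilibrium, Colin must be indifferent between Quiet and Confess.
Colin's expected payoff from Quiet is −2p + 3(1−p); from Confess it is −1.5p − (1−p).
Setting these equal: −5p + 3 = −0.5p − 1, so p = 8/9.
Therefore Rose plays Confess with probability 1 − 8/9 = 1/9.

1/9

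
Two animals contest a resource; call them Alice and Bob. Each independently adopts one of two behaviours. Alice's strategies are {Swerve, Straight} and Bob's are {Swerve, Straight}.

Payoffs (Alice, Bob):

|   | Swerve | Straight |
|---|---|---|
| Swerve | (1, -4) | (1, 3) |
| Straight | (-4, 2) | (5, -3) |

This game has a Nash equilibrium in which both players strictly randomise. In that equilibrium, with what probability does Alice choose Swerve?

Let r be the probability that Alice plays Swerve. In a completely mixed equilibrium, Bob must be indifferent between Swerve and Straight.
Bob's expected payoff from Swerve is −4r + 2(1−r); from Straight it is 3r − 3(1−r).
Setting these equal: −6r + 2 = 6r − 3, so r = 5/12.

5/12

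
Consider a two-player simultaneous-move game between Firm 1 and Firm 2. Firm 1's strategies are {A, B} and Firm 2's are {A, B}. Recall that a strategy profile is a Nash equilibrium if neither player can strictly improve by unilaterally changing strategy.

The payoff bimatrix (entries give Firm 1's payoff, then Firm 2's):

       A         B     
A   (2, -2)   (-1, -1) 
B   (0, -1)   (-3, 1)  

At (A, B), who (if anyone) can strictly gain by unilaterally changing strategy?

Neither

Firm 1 at (A, B) earns -1; deviating to B yields -3 — not better.
Firm 2 earns -1; deviating to A yields -2 — not better.
Neither player can strictly improve; the profile is a Nash equilibrium.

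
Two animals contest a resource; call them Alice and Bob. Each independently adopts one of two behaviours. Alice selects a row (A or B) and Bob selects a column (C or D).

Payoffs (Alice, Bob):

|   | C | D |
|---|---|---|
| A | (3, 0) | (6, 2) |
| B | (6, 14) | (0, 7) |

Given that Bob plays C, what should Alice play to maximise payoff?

Against C, Alice earns 3 from A and 6 from B.
So B is the best response.

B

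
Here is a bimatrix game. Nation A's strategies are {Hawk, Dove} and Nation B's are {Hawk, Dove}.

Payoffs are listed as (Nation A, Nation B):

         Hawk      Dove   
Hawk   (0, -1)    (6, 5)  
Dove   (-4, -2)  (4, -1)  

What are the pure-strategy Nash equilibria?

(Hawk, Hawk): Nation B prefers Dove (5 > -1) — not an equilibrium.
(Hawk, Dove): Nation A gets 6 ≥ 4 from Dove, and Nation B gets 5 ≥ -1 from Hawk — Nash equilibrium.
(Dove, Hawk): Nation A prefers Hawk (0 > -4); Nation B prefers Dove (-1 > -2) — not an equilibrium.
(Dove, Dove): Nation A prefers Hawk (6 > 4) — not an equilibrium.

(Hawk, Dove)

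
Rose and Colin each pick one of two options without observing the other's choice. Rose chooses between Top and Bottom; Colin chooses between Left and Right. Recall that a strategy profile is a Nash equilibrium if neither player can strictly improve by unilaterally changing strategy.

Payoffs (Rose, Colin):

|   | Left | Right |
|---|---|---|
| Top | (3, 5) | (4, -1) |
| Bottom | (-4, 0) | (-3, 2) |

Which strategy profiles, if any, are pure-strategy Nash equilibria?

(Top, Left)

(Top, Left): Rose gets 3 ≥ -4 from Bottom, and Colin gets 5 ≥ -1 from Right — Nash equilibrium.
(Top, Right): Colin prefers Left (5 > -1) — not an equilibrium.
(Bottom, Left): Rose prefers Top (3 > -4); Colin prefers Right (2 > 0) — not an equilibrium.
(Bottom, Right): Rose prefers Top (4 > -3) — not an equilibrium.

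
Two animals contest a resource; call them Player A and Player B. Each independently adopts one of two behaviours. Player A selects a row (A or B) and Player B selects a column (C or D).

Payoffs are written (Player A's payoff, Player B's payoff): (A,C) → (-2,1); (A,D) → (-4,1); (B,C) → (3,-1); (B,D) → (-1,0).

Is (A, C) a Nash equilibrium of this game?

At (A, C), Player A earns -2; switching to B would give 3, so Player A would deviate.
Player B earns 1; switching to D would give 1, so Player B has no profitable deviation.
Since at least one player can profitably deviate, this is not a Nash equilibrium.

No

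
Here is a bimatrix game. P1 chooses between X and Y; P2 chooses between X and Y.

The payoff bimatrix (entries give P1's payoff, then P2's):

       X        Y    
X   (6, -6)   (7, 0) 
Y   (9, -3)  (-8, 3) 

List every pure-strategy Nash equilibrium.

(X, X): P1 prefers Y (9 > 6); P2 prefers Y (0 > -6) — not an equilibrium.
(X, Y): P1 gets 7 ≥ -8 from Y, and P2 gets 0 ≥ -6 from X — Nash equilibrium.
(Y, X): P2 prefers Y (3 > -3) — not an equilibrium.
(Y, Y): P1 prefers X (7 > -8) — not an equilibrium.

(X, Y)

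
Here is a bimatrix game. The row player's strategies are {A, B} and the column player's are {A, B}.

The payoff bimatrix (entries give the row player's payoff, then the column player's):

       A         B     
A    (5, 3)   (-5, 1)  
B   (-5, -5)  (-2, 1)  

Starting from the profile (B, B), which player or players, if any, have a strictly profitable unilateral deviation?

The row player at (B, B) earns -2; deviating to A yields -5 — not better.
The column player earns 1; deviating to A yields -5 — not better.
Neither player can strictly improve; the profile is a Nash equilibrium.

Neither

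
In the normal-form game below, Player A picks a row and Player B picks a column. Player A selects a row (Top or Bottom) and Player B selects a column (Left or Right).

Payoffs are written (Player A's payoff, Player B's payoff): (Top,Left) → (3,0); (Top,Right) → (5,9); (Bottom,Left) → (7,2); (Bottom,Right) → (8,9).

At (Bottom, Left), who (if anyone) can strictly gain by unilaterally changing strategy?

Player A at (Bottom, Left) earns 7; deviating to Top yields 3 — not better.
Player B earns 2; deviating to Right yields 9 — a strict improvement.
Only Player B has a strictly profitable deviation.

Player B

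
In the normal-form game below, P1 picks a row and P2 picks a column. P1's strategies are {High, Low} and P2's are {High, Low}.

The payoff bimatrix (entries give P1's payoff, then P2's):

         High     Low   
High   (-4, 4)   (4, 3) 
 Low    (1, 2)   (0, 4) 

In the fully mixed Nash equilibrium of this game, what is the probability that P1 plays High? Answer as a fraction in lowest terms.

2/3

Let r be the probability that P1 plays High. In a completely mixed equilibrium, P2 must be indifferent between High and Low.
P2's expected payoff from High is 4r + 2(1−r); from Low it is 3r + 4(1−r).
Setting these equal: 2r + 2 = −r + 4, so r = 2/3.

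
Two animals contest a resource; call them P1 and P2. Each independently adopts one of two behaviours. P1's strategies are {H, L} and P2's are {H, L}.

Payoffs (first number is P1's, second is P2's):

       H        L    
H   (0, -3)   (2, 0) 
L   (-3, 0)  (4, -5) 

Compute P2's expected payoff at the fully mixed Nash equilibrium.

-15/8

First find p, the probability P1 plays H, from P2's indifference between H and L: −3p = −5(1−p), giving p = 5/8.
Since P2 is indifferent in equilibrium, P2's expected payoff equals the payoff from either column against (5/8, 3/8). Using H: −3(5/8) = -15/8.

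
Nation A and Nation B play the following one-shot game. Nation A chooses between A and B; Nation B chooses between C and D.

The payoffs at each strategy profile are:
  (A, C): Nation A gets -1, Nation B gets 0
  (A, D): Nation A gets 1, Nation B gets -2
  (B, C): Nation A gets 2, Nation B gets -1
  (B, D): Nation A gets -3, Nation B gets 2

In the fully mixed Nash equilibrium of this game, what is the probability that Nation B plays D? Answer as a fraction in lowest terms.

3/7

Let q be the probability that Nation B plays C. In a completely mixed equilibrium, Nation A must be indifferent between A and B.
Nation A's expected payoff from A is −q + (1−q); from B it is 2q − 3(1−q).
Setting these equal: −2q + 1 = 5q − 3, so q = 4/7.
Therefore Nation B plays D with probability 1 − 4/7 = 3/7.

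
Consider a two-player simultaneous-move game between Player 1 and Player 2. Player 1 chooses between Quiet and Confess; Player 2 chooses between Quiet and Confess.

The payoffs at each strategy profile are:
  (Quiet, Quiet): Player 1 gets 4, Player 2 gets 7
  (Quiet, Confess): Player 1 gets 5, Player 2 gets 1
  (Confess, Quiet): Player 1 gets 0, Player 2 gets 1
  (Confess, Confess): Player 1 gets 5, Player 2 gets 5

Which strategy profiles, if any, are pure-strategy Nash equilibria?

(Quiet, Quiet): Player 1 gets 4 ≥ 0 from Confess, and Player 2 gets 7 ≥ 1 from Confess — Nash equilibrium.
(Quiet, Confess): Player 2 prefers Quiet (7 > 1) — not an equilibrium.
(Confess, Quiet): Player 1 prefers Quiet (4 > 0); Player 2 prefers Confess (5 > 1) — not an equilibrium.
(Confess, Confess): Player 1 gets 5 ≥ 5 from Quiet, and Player 2 gets 5 ≥ 1 from Quiet — Nash equilibrium.

(Quiet, Quiet) and (Confess, Confess)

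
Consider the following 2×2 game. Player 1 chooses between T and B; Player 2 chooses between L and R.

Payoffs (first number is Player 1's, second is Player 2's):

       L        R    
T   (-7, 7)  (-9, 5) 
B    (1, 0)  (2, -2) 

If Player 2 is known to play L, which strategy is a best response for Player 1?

Against L, Player 1 earns -7 from T and 1 from B.
So B is the best response.

B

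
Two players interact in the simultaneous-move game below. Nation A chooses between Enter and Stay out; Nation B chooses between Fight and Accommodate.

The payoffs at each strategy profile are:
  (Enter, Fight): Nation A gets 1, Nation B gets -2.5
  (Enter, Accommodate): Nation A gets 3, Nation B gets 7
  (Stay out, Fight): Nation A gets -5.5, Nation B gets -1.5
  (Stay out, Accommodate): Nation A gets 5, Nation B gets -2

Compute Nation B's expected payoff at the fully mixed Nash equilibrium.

First find x, the probability Nation A plays Enter, from Nation B's indifference between Fight and Accommodate: −2.5x − 1.5(1−x) = 7x − 2(1−x), giving x = 1/20.
Since Nation B is indifferent in equilibrium, Nation B's expected payoff equals the payoff from either column against (1/20, 19/20). Using Fight: −2.5(1/20) − 1.5(19/20) = -31/20.

-31/20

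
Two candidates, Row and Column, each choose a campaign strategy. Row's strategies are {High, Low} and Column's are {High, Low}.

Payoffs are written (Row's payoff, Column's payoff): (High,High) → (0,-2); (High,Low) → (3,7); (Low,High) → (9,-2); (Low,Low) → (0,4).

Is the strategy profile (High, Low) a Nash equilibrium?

Yes

At (High, Low), Row earns 3; switching to Low would give 0, so Row has no profitable deviation.
Column earns 7; switching to High would give -2, so Column has no profitable deviation.
Neither player can gain by a unilateral deviation, so this profile is a Nash equilibrium.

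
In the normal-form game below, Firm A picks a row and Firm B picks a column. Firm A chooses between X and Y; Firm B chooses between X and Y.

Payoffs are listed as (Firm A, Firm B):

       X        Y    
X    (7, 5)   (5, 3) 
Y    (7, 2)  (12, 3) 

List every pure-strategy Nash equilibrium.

(X, X) and (Y, Y)

(X, X): Firm A gets 7 ≥ 7 from Y, and Firm B gets 5 ≥ 3 from Y — Nash equilibrium.
(X, Y): Firm A prefers Y (12 > 5); Firm B prefers X (5 > 3) — not an equilibrium.
(Y, X): Firm B prefers Y (3 > 2) — not an equilibrium.
(Y, Y): Firm A gets 12 ≥ 5 from X, and Firm B gets 3 ≥ 2 from X — Nash equilibrium.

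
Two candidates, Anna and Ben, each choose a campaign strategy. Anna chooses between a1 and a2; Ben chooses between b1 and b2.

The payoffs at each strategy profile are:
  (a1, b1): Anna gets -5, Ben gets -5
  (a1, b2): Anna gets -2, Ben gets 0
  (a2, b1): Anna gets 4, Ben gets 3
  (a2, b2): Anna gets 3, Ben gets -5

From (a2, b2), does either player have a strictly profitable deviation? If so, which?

Ben

Anna at (a2, b2) earns 3; deviating to a1 yields -2 — not better.
Ben earns -5; deviating to b1 yields 3 — a strict improvement.
Only Ben has a strictly profitable deviation.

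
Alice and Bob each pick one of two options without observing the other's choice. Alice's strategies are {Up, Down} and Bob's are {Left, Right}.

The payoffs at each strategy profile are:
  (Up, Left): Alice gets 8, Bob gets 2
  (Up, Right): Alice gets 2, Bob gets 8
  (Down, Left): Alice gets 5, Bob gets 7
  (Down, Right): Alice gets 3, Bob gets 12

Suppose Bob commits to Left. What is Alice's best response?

Up

Against Left, Alice earns 8 from Up and 5 from Down.
So Up is the best response.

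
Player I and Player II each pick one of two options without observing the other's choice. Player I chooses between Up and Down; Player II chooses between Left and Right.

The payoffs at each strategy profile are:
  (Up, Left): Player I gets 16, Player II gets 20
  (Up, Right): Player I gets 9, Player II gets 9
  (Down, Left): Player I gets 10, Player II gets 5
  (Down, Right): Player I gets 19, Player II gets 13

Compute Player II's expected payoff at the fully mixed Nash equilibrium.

First find x, the probability Player I plays Up, from Player II's indifference between Left and Right: 20x + 5(1−x) = 9x + 13(1−x), giving x = 8/19.
Since Player II is indifferent in equilibrium, Player II's expected payoff equals the payoff from either column against (8/19, 11/19). Using Left: 20(8/19) + 5(11/19) = 215/19.

215/19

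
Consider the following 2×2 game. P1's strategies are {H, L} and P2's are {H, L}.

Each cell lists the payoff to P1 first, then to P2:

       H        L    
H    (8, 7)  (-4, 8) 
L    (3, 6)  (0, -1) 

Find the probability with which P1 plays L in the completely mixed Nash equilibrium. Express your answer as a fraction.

1/8

Let p be the probability that P1 plays H. In a completely mixed equilibrium, P2 must be indifferent between H and L.
P2's expected payoff from H is 7p + 6(1−p); from L it is 8p − (1−p).
Setting these equal: p + 6 = 9p − 1, so p = 7/8.
Therefore P1 plays L with probability 1 − 7/8 = 1/8.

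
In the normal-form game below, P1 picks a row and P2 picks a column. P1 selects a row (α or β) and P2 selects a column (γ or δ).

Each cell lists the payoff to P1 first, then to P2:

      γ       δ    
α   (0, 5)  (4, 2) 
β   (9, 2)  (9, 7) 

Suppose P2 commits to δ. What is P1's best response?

Against δ, P1 earns 4 from α and 9 from β.
So β is the best response.

β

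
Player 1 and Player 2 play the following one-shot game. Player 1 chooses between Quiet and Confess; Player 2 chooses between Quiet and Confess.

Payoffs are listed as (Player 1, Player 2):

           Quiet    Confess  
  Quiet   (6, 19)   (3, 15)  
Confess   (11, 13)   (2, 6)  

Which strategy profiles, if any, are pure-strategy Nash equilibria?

(Confess, Quiet)

(Quiet, Quiet): Player 1 prefers Confess (11 > 6) — not an equilibrium.
(Quiet, Confess): Player 2 prefers Quiet (19 > 15) — not an equilibrium.
(Confess, Quiet): Player 1 gets 11 ≥ 6 from Quiet, and Player 2 gets 13 ≥ 6 from Confess — Nash equilibrium.
(Confess, Confess): Player 1 prefers Quiet (3 > 2); Player 2 prefers Quiet (13 > 6) — not an equilibrium.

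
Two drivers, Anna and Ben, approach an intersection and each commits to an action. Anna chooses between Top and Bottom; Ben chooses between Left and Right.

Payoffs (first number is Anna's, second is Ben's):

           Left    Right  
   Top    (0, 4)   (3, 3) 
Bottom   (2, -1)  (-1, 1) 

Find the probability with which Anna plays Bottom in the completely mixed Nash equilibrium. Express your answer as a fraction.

1/3

Let r be the probability that Anna plays Top. In a completely mixed equilibrium, Ben must be indifferent between Left and Right.
Ben's expected payoff from Left is 4r − (1−r); from Right it is 3r + (1−r).
Setting these equal: 5r − 1 = 2r + 1, so r = 2/3.
Therefore Anna plays Bottom with probability 1 − 2/3 = 1/3.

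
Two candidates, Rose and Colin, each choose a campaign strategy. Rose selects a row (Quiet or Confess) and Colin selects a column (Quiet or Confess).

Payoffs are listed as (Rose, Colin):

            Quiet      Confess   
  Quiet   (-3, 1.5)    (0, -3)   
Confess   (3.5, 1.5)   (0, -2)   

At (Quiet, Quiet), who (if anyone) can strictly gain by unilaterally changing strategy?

Rose

Rose at (Quiet, Quiet) earns -3; deviating to Confess yields 3.5 — a strict improvement.
Colin earns 1.5; deviating to Confess yields -3 — not better.
Only Rose has a strictly profitable deviation.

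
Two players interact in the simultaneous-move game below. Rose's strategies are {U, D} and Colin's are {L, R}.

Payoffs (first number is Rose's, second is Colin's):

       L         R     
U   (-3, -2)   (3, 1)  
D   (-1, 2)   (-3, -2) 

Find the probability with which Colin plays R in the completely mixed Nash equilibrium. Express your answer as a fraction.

Let y be the probability that Colin plays L. In a completely mixed equilibrium, Rose must be indifferent between U and D.
Rose's expected payoff from U is −3y + 3(1−y); from D it is −y − 3(1−y).
Setting these equal: −6y + 3 = 2y − 3, so y = 3/4.
Therefore Colin plays R with probability 1 − 3/4 = 1/4.

1/4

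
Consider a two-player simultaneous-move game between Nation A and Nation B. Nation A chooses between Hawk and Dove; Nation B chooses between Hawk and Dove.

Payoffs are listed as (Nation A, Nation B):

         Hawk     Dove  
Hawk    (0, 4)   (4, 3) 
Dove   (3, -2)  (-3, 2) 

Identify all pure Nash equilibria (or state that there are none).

(Hawk, Hawk): Nation A prefers Dove (3 > 0) — not an equilibrium.
(Hawk, Dove): Nation B prefers Hawk (4 > 3) — not an equilibrium.
(Dove, Hawk): Nation B prefers Dove (2 > -2) — not an equilibrium.
(Dove, Dove): Nation A prefers Hawk (4 > -3) — not an equilibrium.

none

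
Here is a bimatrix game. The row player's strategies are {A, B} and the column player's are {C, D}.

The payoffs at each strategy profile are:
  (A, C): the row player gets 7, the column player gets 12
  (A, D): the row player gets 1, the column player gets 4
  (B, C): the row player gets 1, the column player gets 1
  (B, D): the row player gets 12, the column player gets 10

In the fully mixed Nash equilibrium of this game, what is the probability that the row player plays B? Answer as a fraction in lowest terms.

Let r be the probability that the row player plays A. In a completely mixed equilibrium, the column player must be indifferent between C and D.
The column player's expected payoff from C is 12r + (1−r); from D it is 4r + 10(1−r).
Setting these equal: 11r + 1 = −6r + 10, so r = 9/17.
Therefore the row player plays B with probability 1 − 9/17 = 8/17.

8/17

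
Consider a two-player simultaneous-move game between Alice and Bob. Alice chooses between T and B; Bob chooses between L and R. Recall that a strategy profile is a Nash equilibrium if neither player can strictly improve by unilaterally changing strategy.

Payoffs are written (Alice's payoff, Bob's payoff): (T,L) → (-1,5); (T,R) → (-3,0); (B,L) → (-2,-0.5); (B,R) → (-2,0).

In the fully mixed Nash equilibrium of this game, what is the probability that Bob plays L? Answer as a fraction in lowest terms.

Let q be the probability that Bob plays L. In a completely mixed equilibrium, Alice must be indifferent between T and B.
Alice's expected payoff from T is −q − 3(1−q); from B it is −2q − 2(1−q).
Setting these equal: 2q − 3 = -2, so q = 1/2.

1/2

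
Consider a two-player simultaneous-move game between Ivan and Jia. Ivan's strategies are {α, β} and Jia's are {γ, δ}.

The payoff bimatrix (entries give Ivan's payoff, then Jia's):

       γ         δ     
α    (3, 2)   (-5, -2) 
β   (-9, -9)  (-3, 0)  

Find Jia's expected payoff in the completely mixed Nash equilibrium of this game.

-18/13

First find p, the probability Ivan plays α, from Jia's indifference between γ and δ: 2p − 9(1−p) = −2p, giving p = 9/13.
Since Jia is indifferent in equilibrium, Jia's expected payoff equals the payoff from either column against (9/13, 4/13). Using γ: 2(9/13) − 9(4/13) = -18/13.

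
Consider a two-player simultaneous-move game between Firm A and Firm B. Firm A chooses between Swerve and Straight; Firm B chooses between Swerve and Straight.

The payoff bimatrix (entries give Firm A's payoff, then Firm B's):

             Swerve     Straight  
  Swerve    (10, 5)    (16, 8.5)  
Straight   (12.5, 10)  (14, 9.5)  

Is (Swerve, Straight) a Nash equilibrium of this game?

Yes

At (Swerve, Straight), Firm A earns 16; switching to Straight would give 14, so Firm A has no profitable deviation.
Firm B earns 8.5; switching to Swerve would give 5, so Firm B has no profitable deviation.
Neither player can gain by a unilateral deviation, so this profile is a Nash equilibrium.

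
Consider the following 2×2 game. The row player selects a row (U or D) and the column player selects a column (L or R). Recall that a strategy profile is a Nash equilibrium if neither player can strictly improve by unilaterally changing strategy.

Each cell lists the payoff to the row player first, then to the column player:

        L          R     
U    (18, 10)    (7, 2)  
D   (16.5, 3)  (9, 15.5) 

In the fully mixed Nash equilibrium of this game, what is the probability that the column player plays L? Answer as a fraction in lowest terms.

Let y be the probability that the column player plays L. In a completely mixed equilibrium, the row player must be indifferent between U and D.
The row player's expected payoff from U is 18y + 7(1−y); from D it is 16.5y + 9(1−y).
Setting these equal: 11y + 7 = 7.5y + 9, so y = 4/7.

4/7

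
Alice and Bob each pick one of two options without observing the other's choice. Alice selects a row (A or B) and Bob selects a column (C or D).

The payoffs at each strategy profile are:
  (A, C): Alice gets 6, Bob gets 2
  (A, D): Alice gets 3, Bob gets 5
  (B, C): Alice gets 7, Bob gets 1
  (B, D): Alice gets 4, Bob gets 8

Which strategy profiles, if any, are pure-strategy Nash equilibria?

(A, C): Alice prefers B (7 > 6); Bob prefers D (5 > 2) — not an equilibrium.
(A, D): Alice prefers B (4 > 3) — not an equilibrium.
(B, C): Bob prefers D (8 > 1) — not an equilibrium.
(B, D): Alice gets 4 ≥ 3 from A, and Bob gets 8 ≥ 1 from C — Nash equilibrium.

(B, D)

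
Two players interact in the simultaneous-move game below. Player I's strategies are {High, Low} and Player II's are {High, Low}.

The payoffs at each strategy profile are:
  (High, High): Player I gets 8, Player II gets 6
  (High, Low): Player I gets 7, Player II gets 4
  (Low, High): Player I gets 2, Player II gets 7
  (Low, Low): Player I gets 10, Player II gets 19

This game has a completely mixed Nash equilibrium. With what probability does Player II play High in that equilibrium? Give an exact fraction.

1/3

Let c be the probability that Player II plays High. In a completely mixed equilibrium, Player I must be indifferent between High and Low.
Player I's expected payoff from High is 8c + 7(1−c); from Low it is 2c + 10(1−c).
Setting these equal: c + 7 = −8c + 10, so c = 1/3.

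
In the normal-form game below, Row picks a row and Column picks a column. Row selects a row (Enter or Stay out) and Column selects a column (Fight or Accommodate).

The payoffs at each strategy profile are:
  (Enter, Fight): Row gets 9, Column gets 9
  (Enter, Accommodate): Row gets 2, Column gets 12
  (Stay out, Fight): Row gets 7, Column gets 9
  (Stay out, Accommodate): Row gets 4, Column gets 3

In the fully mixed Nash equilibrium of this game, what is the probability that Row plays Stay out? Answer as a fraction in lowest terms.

Let x be the probability that Row plays Enter. In a completely mixed equilibrium, Column must be indifferent between Fight and Accommodate.
Column's expected payoff from Fight is 9x + 9(1−x); from Accommodate it is 12x + 3(1−x).
Setting these equal: 9 = 9x + 3, so x = 2/3.
Therefore Row plays Stay out with probability 1 − 2/3 = 1/3.

1/3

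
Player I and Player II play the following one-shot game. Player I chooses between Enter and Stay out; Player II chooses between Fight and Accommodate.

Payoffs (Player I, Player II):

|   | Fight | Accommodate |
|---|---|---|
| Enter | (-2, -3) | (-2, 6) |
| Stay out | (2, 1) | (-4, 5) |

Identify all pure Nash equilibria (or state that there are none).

(Enter, Fight): Player I prefers Stay out (2 > -2); Player II prefers Accommodate (6 > -3) — not an equilibrium.
(Enter, Accommodate): Player I gets -2 ≥ -4 from Stay out, and Player II gets 6 ≥ -3 from Fight — Nash equilibrium.
(Stay out, Fight): Player II prefers Accommodate (5 > 1) — not an equilibrium.
(Stay out, Accommodate): Player I prefers Enter (-2 > -4) — not an equilibrium.

(Enter, Accommodate)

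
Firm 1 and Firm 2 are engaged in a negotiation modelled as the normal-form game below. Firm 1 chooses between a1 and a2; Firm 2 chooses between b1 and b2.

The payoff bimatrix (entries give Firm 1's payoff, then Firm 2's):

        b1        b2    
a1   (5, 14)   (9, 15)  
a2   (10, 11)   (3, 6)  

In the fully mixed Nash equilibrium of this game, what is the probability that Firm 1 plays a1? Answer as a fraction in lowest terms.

Let p be the probability that Firm 1 plays a1. In a completely mixed equilibrium, Firm 2 must be indifferent between b1 and b2.
Firm 2's expected payoff from b1 is 14p + 11(1−p); from b2 it is 15p + 6(1−p).
Setting these equal: 3p + 11 = 9p + 6, so p = 5/6.

5/6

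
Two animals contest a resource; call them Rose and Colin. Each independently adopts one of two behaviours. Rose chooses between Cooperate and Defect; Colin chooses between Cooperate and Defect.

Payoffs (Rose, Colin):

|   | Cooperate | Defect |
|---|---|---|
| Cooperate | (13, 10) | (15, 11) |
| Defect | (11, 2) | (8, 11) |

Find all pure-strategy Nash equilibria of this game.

(Cooperate, Cooperate): Colin prefers Defect (11 > 10) — not an equilibrium.
(Cooperate, Defect): Rose gets 15 ≥ 8 from Defect, and Colin gets 11 ≥ 10 from Cooperate — Nash equilibrium.
(Defect, Cooperate): Rose prefers Cooperate (13 > 11); Colin prefers Defect (11 > 2) — not an equilibrium.
(Defect, Defect): Rose prefers Cooperate (15 > 8) — not an equilibrium.

(Cooperate, Defect)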